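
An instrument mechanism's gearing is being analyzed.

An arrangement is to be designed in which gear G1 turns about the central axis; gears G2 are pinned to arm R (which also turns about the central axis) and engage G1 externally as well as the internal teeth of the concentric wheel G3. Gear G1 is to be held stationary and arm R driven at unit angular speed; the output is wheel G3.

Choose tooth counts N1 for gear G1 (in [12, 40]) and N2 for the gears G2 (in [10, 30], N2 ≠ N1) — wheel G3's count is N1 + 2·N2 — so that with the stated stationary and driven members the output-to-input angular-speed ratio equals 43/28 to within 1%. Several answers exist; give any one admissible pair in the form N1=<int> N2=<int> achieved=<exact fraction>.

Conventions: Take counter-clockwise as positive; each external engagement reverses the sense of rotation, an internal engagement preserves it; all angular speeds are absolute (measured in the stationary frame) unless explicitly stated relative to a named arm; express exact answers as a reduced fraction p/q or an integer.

class = planetary set [ratio 43/28 wanted; Willis about the carrier]
Willis with ω_sun = 0: ω_ring/ω_arm = (N1+N3)/N3; set equal to 43/28  ⇒  N3/N1 = 1/(43/28 − 1) = 28/15
N3 = N1 + 2·N2  ⇒  N2/N1 = (N3/N1 − 1)/2 = (28/15 − 1)/2 = 13/30
smallest multiple with N1 ≥ 12 and N2 ≥ 10: k = 1  ⇒  N1 = 1·30 = 30, N2 = 1·13 = 13 (N1 ≤ 40, N2 ≤ 30, N2 ≠ N1 ✓), N3 = 30 + 2·13 = 56
check: (N1+N3)/N3 with N1 = 30, N3 = 56 gives 43/28; |achieved − target| = 0 ≤ 43/2800 ✓

N1=30 N2=13 achieved=43/28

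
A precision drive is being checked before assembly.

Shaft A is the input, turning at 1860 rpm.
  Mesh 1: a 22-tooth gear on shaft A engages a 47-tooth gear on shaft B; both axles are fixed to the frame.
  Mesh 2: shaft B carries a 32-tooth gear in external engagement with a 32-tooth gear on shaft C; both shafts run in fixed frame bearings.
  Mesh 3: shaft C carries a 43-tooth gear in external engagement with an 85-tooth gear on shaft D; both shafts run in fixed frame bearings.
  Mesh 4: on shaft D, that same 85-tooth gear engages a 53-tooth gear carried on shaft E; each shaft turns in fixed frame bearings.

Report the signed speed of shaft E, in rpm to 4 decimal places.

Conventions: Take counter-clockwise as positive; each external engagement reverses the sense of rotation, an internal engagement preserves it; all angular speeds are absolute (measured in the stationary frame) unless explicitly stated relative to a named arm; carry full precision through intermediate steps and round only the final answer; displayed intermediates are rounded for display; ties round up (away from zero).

+706.3669 rpm

4-mesh fixed-axis compound train (all bearings frame-fixed)
mesh 1 [22T→47T]: ω = 1860.0000×22/47 = 870.6383 rpm, sense flips to −
mesh 2 [32T→32T]: ω = 870.6383×32/32 = 870.6383 rpm, sense flips to +
mesh 3 [43T→85T]: ω = 870.6383×43/85 = 440.4406 rpm, sense flips to −
mesh 4 [85T→53T]: ω = 440.4406×85/53 = 706.3669 rpm, sense flips to +
signed output speed = +706.3669 rpm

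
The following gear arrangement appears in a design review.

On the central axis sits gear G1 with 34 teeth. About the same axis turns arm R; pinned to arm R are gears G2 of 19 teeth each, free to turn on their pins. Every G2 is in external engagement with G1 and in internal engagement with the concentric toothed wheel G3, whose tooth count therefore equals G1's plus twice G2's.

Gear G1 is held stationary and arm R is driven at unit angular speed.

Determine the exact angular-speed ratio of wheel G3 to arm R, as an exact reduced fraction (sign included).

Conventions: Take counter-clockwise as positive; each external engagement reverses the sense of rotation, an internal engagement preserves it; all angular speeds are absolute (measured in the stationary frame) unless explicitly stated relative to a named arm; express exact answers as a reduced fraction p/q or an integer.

53/36

class = planetary set [G3 = 34+2·19 = 72; Willis about the carrier]
ring teeth: 34 + 2·19 = 72
34(ω_sun−ω_arm) = −72(ω_ring−ω_arm),  ω_sun = 0, ω_arm = 1
ω_ring = 1 − (34/72)(0−1) = 53/36
ω_out/ω_in = 53/36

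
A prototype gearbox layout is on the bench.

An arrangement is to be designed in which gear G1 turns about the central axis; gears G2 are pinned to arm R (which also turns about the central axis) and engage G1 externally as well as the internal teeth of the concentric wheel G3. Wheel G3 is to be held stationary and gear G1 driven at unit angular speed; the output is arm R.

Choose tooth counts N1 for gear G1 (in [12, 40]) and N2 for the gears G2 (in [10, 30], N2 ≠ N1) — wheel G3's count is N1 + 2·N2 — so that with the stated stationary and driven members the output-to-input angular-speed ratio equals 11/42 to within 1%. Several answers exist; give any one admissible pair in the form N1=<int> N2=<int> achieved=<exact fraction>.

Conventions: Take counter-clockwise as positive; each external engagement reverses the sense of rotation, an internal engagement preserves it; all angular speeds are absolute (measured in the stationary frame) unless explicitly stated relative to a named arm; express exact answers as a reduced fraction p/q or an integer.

N1=22 N2=20 achieved=11/42

design class (target 11/42): planetary set
Willis with ω_ring = 0: ω_arm/ω_sun = N1/(N1+N3); set equal to 11/42  ⇒  N3/N1 = 1/(11/42) − 1 = 31/11
N3 = N1 + 2·N2  ⇒  N2/N1 = (N3/N1 − 1)/2 = (31/11 − 1)/2 = 10/11
smallest multiple with N1 ≥ 12 and N2 ≥ 10: k = 2  ⇒  N1 = 2·11 = 22, N2 = 2·10 = 20 (N1 ≤ 40, N2 ≤ 30, N2 ≠ N1 ✓), N3 = 22 + 2·20 = 62
check: N1/(N1+N3) with N1 = 22, N3 = 62 gives 11/42; |achieved − target| = 0 ≤ 11/4200 ✓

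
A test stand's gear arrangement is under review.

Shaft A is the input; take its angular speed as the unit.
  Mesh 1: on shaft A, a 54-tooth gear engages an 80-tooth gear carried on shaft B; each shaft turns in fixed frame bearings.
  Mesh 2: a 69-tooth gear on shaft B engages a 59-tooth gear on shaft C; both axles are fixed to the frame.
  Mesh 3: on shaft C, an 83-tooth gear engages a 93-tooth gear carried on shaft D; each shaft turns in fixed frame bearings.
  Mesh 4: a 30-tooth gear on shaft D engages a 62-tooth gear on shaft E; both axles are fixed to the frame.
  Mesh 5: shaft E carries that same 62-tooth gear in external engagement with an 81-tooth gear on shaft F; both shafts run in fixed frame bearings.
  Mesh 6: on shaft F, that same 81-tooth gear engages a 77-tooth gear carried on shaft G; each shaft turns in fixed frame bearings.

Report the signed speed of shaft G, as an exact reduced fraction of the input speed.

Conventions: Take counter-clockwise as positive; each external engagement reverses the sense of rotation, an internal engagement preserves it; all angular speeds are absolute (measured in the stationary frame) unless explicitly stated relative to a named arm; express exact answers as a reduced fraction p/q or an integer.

154629/563332

6-mesh fixed-axis compound train (all bearings frame-fixed)
mesh 1 [54T→80T]: |ω|/ω_in = 1×54/80 = 27/40, sense flips to −
mesh 2 [69T→59T]: |ω|/ω_in = (27/40)×69/59 = 1863/2360, sense flips to +
mesh 3 [83T→93T]: |ω|/ω_in = (1863/2360)×83/93 = 51543/73160, sense flips to −
mesh 4 [30T→62T]: |ω|/ω_in = (51543/73160)×30/62 = 154629/453592, sense flips to +
mesh 5 [62T→81T]: |ω|/ω_in = (154629/453592)×62/81 = 1909/7316, sense flips to −
mesh 6 [81T→77T]: |ω|/ω_in = (1909/7316)×81/77 = 154629/563332, sense flips to +
signed output speed (× input speed) = 154629/563332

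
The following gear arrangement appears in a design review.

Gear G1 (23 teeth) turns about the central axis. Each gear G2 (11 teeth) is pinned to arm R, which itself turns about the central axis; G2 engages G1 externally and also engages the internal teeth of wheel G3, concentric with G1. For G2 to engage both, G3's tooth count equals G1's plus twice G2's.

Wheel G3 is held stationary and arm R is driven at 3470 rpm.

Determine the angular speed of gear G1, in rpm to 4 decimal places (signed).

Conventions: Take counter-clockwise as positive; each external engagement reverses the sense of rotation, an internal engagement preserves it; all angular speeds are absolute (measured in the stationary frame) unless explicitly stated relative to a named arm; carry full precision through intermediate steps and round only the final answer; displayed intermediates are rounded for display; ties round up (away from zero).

class = planetary set [G3 = 23+2·11 = 45; Willis about the carrier]
normalise by the input: solve with ω_arm = 1, then scale by 3470 rpm
ring teeth: 23 + 2·11 = 45
23(ω_sun−ω_arm) = −45(ω_ring−ω_arm),  ω_ring = 0, ω_arm = 1
ω_sun = 1 − (45/23)(0−1) = 68/23
scale: ω_sun = 68/23 × 3470 rpm = +10259.1304 rpm

+10259.1304 rpm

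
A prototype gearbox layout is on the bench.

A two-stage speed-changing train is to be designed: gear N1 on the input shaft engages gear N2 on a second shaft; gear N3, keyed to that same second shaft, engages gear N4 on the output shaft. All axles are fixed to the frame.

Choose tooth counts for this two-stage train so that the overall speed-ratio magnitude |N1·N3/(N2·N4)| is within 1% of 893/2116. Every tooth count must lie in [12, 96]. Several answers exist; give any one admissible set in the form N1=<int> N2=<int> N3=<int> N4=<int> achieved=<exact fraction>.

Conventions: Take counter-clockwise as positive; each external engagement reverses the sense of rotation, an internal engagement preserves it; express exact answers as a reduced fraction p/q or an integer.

class = fixed-axis compound train [2-stage, 893/2116 wanted]
target = 893/2116 in lowest terms: an exact hit needs N1·N3 = k·893 and N2·N4 = k·2116 for one integer k, every count in [12, 96]; additionally prefer no 1:1 stage (N1 ≠ N2, N3 ≠ N4)
k = 1: N1·N3 = 893 = 19·47, N2·N4 = 2116 = 23·92
achieved = 19·47/(23·92) = 893/2116; |achieved − target| = 0 ≤ 893/211600 ✓

N1=19 N2=23 N3=47 N4=92 achieved=893/2116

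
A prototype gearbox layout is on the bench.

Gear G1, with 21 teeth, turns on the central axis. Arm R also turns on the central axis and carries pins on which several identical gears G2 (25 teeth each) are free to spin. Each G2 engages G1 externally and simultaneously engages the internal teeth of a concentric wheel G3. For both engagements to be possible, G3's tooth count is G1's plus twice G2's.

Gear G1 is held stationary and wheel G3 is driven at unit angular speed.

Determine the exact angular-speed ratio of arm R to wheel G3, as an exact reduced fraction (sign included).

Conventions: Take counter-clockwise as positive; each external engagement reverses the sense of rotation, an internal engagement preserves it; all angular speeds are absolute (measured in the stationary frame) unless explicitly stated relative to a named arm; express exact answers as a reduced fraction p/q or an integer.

71/92

class = planetary set [G3 = 21+2·25 = 71; Willis about the carrier]
ring teeth: 21 + 2·25 = 71
21(ω_sun−ω_arm) = −71(ω_ring−ω_arm),  ω_sun = 0, ω_ring = 1
21(0−ω_arm) = −71(1−ω_arm)  ⇒  92·ω_arm = 71  ⇒  ω_arm = 71/92
ω_out/ω_in = 71/92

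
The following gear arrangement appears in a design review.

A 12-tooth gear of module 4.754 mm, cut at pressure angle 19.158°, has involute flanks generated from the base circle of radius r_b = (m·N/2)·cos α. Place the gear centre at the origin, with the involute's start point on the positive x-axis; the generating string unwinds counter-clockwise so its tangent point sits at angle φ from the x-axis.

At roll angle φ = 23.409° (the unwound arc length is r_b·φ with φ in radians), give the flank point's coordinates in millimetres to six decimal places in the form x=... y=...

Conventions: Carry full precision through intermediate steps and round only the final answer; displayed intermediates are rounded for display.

class = single-mesh tooth geometry [base-circle involute, m = 4.754, 12T]
pitch radius r_p = m·N/2 = 4.754·12/2 = 28.524000
base radius r_b = r_p·cos α = 28.524000·cos 19.158° = 26.944261
roll angle φ = 23.409° = 0.40856412 rad
x = r_b·(cos φ + φ·sin φ) = 29.100112
y = r_b·(sin φ − φ·cos φ) = 0.602364

x=29.100112 y=0.602364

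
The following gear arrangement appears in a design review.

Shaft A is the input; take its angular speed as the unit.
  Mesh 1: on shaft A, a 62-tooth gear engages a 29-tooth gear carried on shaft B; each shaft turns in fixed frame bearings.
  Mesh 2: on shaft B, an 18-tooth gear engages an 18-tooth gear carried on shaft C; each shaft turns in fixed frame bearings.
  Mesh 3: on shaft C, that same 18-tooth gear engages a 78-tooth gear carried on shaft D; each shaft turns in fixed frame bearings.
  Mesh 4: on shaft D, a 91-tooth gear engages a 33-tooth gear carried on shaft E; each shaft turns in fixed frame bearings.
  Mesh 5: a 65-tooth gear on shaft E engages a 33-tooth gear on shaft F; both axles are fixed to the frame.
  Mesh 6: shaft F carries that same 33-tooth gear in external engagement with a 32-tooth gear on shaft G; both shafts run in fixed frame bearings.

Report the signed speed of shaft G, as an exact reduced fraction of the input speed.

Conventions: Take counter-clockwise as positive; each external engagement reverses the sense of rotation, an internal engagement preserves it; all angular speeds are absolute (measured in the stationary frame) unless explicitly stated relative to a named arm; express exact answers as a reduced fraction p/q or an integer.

14105/5104

6-mesh fixed-axis compound train (all bearings frame-fixed)
mesh 1 [62T→29T]: |ω|/ω_in = 1×62/29 = 62/29, sense flips to −
mesh 2 [18T→18T]: |ω|/ω_in = (62/29)×18/18 = 62/29, sense flips to +
mesh 3 [18T→78T]: |ω|/ω_in = (62/29)×18/78 = 186/377, sense flips to −
mesh 4 [91T→33T]: |ω|/ω_in = (186/377)×91/33 = 434/319, sense flips to +
mesh 5 [65T→33T]: |ω|/ω_in = (434/319)×65/33 = 28210/10527, sense flips to −
mesh 6 [33T→32T]: |ω|/ω_in = (28210/10527)×33/32 = 14105/5104, sense flips to +
signed output speed (× input speed) = 14105/5104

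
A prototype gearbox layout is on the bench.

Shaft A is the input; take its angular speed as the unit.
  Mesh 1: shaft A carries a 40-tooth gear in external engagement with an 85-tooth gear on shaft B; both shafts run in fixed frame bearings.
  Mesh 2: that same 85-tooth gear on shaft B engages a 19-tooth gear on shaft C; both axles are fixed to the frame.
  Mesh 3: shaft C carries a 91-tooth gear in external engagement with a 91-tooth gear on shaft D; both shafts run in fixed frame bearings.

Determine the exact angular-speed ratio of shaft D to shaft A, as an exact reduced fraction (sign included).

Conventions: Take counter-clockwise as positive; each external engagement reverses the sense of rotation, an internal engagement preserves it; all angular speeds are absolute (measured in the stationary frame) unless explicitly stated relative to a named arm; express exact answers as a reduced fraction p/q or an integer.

-40/19

class = fixed-axis compound train [3 meshes; 3 ratios multiply, 3 sense flips]
mesh 1 [40T→85T]: running ratio 8/17, sense −
mesh 2 [85T→19T]: running ratio 40/19, sense +
mesh 3 [91T→91T]: running ratio 40/19, sense −
ω_out/ω_in = -40/19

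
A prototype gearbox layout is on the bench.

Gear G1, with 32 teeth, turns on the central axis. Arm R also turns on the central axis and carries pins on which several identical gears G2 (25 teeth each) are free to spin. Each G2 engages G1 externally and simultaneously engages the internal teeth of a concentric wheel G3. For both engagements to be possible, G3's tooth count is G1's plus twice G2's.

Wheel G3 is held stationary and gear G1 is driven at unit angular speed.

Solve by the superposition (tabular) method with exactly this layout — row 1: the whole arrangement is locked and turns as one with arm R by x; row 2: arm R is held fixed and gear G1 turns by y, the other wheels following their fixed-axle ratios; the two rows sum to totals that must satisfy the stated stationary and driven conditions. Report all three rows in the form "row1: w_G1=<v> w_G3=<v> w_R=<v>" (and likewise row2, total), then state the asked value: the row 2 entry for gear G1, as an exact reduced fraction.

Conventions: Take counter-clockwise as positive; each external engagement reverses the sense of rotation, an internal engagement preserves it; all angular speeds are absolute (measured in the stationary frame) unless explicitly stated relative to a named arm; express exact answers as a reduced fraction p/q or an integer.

row1: w_G1=16/57 w_G3=16/57 w_R=16/57
row2: w_G1=41/57 w_G3=-16/57 w_R=0
total: w_G1=1 w_G3=0 w_R=16/57
asked value: 41/57

topology: planetary set — G1 32T / G2 25T / G3 82T, arm = carrier (Willis)
row 1: whole set turns with the arm by x
row 2: sun turns y, ring = −(32/82)·y, arm 0
boundary: total ω_ring = x − (32/82)·y = 0 and total ω_sun = x + y = 1  ⇒  y = 41/57, x = 16/57
row 2 ring = −(32/82)·41/57 = -16/57
totals (row 1 + row 2): sun 16/57 + 41/57 = 1, ring 16/57 + (-16/57) = 0, arm 16/57 + 0 = 16/57
asked cell (row2, sun) = 41/57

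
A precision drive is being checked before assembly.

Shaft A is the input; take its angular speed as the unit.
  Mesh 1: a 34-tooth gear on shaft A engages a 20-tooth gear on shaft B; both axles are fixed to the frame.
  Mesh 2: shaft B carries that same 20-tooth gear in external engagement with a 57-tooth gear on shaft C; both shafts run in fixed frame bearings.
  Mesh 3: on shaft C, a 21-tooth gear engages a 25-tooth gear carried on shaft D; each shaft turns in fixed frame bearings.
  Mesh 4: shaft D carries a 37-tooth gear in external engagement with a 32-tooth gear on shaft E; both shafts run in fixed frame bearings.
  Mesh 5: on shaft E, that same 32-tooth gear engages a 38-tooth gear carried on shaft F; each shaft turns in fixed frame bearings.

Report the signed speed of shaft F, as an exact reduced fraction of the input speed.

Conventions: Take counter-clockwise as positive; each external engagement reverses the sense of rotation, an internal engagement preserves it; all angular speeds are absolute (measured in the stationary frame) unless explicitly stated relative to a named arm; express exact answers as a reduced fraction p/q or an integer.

-4403/9025

5-mesh fixed-axis compound train (all bearings frame-fixed)
mesh 1 [34T→20T]: |ω|/ω_in = 1×34/20 = 17/10, sense flips to −
mesh 2 [20T→57T]: |ω|/ω_in = (17/10)×20/57 = 34/57, sense flips to +
mesh 3 [21T→25T]: |ω|/ω_in = (34/57)×21/25 = 238/475, sense flips to −
mesh 4 [37T→32T]: |ω|/ω_in = (238/475)×37/32 = 4403/7600, sense flips to +
mesh 5 [32T→38T]: |ω|/ω_in = (4403/7600)×32/38 = 4403/9025, sense flips to −
signed output speed (× input speed) = -4403/9025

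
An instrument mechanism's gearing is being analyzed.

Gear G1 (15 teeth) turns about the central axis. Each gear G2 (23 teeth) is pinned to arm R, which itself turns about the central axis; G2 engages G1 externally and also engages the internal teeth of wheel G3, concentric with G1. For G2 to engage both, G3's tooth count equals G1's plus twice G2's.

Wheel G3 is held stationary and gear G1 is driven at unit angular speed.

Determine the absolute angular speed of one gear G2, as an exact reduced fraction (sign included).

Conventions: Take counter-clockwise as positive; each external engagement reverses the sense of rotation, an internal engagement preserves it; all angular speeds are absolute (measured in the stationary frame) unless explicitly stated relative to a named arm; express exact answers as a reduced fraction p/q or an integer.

recognized (axles ride arm R): planetary set, 15/23/61 teeth
ring teeth: 15 + 2·23 = 61
15(ω_sun−ω_arm) = −61(ω_ring−ω_arm),  ω_ring = 0, ω_sun = 1
15(1−ω_arm) = −61(0−ω_arm)  ⇒  76·ω_arm = 15  ⇒  ω_arm = 15/76
sun–planet mesh: 15·(1−15/76) = −23·(ω_p−ω_arm)  ⇒  ω_p−ω_arm = -915/1748
ω_p = 15/76 − 915/1748 = -15/46
exact speed ratio = -15/46

-15/46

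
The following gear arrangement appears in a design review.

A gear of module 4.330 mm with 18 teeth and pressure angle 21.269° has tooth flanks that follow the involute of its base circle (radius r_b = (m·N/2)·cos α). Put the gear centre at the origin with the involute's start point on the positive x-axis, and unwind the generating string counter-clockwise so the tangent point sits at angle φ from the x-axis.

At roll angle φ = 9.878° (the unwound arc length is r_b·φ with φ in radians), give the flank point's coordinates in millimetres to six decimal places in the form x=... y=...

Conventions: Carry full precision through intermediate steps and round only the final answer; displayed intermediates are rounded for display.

single-mesh involute tooth geometry (18T wheel at module 4.330)
pitch radius r_p = m·N/2 = 4.330·18/2 = 38.970000
base radius r_b = r_p·cos α = 38.970000·cos 21.269° = 36.315661
roll angle φ = 9.878° = 0.17240362 rad
x = r_b·(cos φ + φ·sin φ) = 36.851362
y = r_b·(sin φ − φ·cos φ) = 0.061847

x=36.851362 y=0.061847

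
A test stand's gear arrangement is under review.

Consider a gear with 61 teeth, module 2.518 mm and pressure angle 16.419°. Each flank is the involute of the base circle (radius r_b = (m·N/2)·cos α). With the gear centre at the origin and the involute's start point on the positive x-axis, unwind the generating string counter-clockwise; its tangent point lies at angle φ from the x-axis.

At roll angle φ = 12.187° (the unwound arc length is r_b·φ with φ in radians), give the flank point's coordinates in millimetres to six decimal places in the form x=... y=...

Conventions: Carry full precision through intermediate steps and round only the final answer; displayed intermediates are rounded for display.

topology: single-mesh involute geometry — m = 2.518, N = 61
pitch radius r_p = m·N/2 = 2.518·61/2 = 76.799000
base radius r_b = r_p·cos α = 76.799000·cos 16.419° = 73.667159
roll angle φ = 12.187° = 0.21270328 rad
x = r_b·(cos φ + φ·sin φ) = 75.314808
y = r_b·(sin φ − φ·cos φ) = 0.235239

x=75.314808 y=0.235239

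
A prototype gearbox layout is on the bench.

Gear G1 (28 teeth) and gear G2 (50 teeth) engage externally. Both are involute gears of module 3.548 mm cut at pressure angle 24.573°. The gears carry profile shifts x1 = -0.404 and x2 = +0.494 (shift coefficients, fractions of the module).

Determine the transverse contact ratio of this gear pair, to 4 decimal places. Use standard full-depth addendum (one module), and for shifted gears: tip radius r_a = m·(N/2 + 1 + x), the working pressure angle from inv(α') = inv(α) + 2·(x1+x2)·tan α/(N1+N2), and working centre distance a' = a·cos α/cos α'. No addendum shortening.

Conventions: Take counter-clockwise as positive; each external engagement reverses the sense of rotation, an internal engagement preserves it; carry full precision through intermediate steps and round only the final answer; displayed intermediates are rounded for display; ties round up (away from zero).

recognized (one external pair, fixed centres): single-mesh tooth geometry, m = 3.548, N1 = 28, N2 = 50
base radii: r_b1 = 45.173315, r_b2 = 80.666634
tip radii: r_a1 = 51.786608, r_a2 = 94.000712
inv(α') = inv(24.573°) + 2·(-0.404+0.494)·tan α/(28+50) = 0.02944132  ⇒  α' = 24.85838°
a' = a·cos α / cos α' = 138.3720·cos 24.573°/cos 24.85838° = 138.689587
action lengths: √(r_a1²−r_b1²) = 25.322409, √(r_a2²−r_b2²) = 48.260004
base pitch p_b = π·m·cos α = 10.136868
CR = (25.322409 + 48.260004 − 138.689587·sin 24.85838°)/10.136868 = 1.507422
contact ratio ≈ 1.5074

1.5074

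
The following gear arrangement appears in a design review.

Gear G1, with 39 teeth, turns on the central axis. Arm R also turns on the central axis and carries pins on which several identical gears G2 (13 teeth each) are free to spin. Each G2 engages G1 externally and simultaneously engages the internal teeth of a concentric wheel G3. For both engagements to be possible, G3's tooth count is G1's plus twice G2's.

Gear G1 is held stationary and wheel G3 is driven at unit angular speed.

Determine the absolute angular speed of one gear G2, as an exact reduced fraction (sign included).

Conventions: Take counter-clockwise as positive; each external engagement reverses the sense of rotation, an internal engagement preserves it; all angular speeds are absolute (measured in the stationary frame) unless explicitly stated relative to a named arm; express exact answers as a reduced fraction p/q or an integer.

5/2

planetary set (39T centre, 13T on arm, 65T internal) — Willis relation
ring teeth: 39 + 2·13 = 65
39(ω_sun−ω_arm) = −65(ω_ring−ω_arm),  ω_sun = 0, ω_ring = 1
39(0−ω_arm) = −65(1−ω_arm)  ⇒  104·ω_arm = 65  ⇒  ω_arm = 5/8
sun–planet mesh: 39·(0−5/8) = −13·(ω_p−ω_arm)  ⇒  ω_p−ω_arm = 15/8
ω_p = 5/8 + 15/8 = 5/2
exact speed ratio = 5/2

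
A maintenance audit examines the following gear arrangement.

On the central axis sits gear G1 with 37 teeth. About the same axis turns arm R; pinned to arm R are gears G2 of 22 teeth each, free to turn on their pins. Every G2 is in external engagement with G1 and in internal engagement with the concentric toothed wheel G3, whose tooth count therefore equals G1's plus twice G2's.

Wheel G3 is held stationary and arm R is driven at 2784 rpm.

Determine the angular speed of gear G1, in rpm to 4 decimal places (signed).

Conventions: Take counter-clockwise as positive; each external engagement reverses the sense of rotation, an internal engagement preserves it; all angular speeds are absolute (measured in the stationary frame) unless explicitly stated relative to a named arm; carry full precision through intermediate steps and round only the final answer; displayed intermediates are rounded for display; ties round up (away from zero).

planetary set (37T centre, 22T on arm, 81T internal) — Willis relation
normalise by the input: solve with ω_arm = 1, then scale by 2784 rpm
ring teeth: 37 + 2·22 = 81
37(ω_sun−ω_arm) = −81(ω_ring−ω_arm),  ω_ring = 0, ω_arm = 1
ω_sun = 1 − (81/37)(0−1) = 118/37
scale: ω_sun = 118/37 × 2784 rpm = +8878.7027 rpm

+8878.7027 rpm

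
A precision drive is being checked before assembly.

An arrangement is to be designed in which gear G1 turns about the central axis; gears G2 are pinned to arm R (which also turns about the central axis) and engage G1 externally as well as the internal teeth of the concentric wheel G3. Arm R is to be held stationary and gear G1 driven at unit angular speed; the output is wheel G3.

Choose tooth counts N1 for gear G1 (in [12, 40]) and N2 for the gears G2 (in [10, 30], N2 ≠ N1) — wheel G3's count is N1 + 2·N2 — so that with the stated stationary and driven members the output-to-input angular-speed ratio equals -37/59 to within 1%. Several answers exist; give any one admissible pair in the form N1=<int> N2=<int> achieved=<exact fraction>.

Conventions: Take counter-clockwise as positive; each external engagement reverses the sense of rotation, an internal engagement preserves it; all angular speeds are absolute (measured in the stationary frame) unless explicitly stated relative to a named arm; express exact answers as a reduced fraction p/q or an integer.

N1=37 N2=11 achieved=-37/59

topology: planetary set — design target -37/59, arm = carrier (Willis)
Willis with ω_arm = 0: ω_ring/ω_sun = −N1/N3; set equal to -37/59  ⇒  N3/N1 = −1/(-37/59) = 59/37
N3 = N1 + 2·N2  ⇒  N2/N1 = (N3/N1 − 1)/2 = (59/37 − 1)/2 = 11/37
smallest multiple with N1 ≥ 12 and N2 ≥ 10: k = 1  ⇒  N1 = 1·37 = 37, N2 = 1·11 = 11 (N1 ≤ 40, N2 ≤ 30, N2 ≠ N1 ✓), N3 = 37 + 2·11 = 59
check: −N1/N3 with N1 = 37, N3 = 59 gives -37/59; |achieved − target| = 0 ≤ 37/5900 ✓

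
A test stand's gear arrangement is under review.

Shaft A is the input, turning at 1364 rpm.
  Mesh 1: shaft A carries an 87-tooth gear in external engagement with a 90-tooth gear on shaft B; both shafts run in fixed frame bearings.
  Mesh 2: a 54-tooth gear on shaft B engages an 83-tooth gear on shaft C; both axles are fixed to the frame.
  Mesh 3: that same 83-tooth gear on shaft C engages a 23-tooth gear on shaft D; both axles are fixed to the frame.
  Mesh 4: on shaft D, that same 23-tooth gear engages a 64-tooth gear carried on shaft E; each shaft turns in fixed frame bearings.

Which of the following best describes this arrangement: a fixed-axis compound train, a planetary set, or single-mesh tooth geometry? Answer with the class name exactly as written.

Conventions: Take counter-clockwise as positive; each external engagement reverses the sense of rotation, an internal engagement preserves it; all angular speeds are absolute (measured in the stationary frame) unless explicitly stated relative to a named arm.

fixed-axis compound train

class = fixed-axis compound train [4 meshes; 4 ratios multiply, 4 sense flips]
classification: fixed-axis compound train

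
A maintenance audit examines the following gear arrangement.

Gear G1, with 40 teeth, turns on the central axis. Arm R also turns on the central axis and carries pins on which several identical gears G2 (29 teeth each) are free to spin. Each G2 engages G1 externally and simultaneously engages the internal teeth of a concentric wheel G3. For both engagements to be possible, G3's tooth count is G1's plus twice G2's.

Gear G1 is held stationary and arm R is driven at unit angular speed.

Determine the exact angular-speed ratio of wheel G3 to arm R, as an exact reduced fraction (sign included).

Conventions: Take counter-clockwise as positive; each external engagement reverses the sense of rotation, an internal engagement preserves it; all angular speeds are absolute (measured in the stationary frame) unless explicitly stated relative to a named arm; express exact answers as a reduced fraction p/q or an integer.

69/49

class = planetary set [G3 = 40+2·29 = 98; Willis about the carrier]
ring teeth: 40 + 2·29 = 98
40(ω_sun−ω_arm) = −98(ω_ring−ω_arm),  ω_sun = 0, ω_arm = 1
ω_ring = 1 − (40/98)(0−1) = 69/49
ω_out/ω_in = 69/49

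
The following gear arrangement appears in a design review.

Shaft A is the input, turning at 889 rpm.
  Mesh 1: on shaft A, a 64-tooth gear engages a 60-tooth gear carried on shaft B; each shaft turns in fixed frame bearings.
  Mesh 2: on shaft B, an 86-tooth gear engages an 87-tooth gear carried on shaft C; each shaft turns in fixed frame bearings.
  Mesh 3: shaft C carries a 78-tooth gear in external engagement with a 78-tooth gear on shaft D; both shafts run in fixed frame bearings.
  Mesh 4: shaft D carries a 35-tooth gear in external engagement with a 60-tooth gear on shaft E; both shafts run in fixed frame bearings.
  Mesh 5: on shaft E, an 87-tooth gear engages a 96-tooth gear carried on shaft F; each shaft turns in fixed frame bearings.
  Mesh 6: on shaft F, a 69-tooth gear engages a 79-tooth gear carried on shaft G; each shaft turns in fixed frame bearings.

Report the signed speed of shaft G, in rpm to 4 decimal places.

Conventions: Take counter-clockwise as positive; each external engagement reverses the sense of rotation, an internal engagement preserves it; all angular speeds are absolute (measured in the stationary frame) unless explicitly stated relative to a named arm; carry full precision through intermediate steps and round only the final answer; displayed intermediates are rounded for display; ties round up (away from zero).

+432.8092 rpm

topology: fixed-axis compound train — 6 meshes, A→G
mesh 1 [64T→60T]: ω = 889.0000×64/60 = 948.2667 rpm, sense flips to −
mesh 2 [86T→87T]: ω = 948.2667×86/87 = 937.3670 rpm, sense flips to +
mesh 3 [78T→78T]: ω = 937.3670×78/78 = 937.3670 rpm, sense flips to −
mesh 4 [35T→60T]: ω = 937.3670×35/60 = 546.7974 rpm, sense flips to +
mesh 5 [87T→96T]: ω = 546.7974×87/96 = 495.5352 rpm, sense flips to −
mesh 6 [69T→79T]: ω = 495.5352×69/79 = 432.8092 rpm, sense flips to +
signed output speed = +432.8092 rpm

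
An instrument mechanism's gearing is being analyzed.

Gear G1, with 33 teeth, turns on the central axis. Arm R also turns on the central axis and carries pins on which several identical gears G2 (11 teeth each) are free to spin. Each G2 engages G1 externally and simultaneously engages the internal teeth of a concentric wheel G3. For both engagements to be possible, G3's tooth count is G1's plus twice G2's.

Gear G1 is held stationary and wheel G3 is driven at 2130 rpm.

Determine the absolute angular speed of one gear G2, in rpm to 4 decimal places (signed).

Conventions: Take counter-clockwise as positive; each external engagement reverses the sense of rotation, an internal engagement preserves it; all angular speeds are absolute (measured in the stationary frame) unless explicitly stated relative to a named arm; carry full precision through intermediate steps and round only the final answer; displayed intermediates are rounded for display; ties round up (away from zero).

+5325.0000 rpm

recognized (axles ride arm R): planetary set, 33/11/55 teeth
normalise by the input: solve with ω_ring = 1, then scale by 2130 rpm
ring teeth: 33 + 2·11 = 55
33(ω_sun−ω_arm) = −55(ω_ring−ω_arm),  ω_sun = 0, ω_ring = 1
33(0−ω_arm) = −55(1−ω_arm)  ⇒  88·ω_arm = 55  ⇒  ω_arm = 5/8
sun–planet mesh: 33·(0−5/8) = −11·(ω_p−ω_arm)  ⇒  ω_p−ω_arm = 15/8
ω_p = 5/8 + 15/8 = 5/2
scale: ω_p = 5/2 × 2130 rpm = +5325.0000 rpm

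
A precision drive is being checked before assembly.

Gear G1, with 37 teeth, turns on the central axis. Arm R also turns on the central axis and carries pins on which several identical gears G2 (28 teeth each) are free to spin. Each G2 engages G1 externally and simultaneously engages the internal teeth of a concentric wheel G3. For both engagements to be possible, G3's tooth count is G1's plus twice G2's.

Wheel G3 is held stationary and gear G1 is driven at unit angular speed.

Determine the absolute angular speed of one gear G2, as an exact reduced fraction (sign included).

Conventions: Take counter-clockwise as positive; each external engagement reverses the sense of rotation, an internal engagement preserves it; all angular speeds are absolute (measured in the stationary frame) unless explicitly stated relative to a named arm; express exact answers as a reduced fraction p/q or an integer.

topology: planetary set — G1 37T / G2 28T / G3 93T, arm = carrier (Willis)
ring teeth: 37 + 2·28 = 93
37(ω_sun−ω_arm) = −93(ω_ring−ω_arm),  ω_ring = 0, ω_sun = 1
37(1−ω_arm) = −93(0−ω_arm)  ⇒  130·ω_arm = 37  ⇒  ω_arm = 37/130
sun–planet mesh: 37·(1−37/130) = −28·(ω_p−ω_arm)  ⇒  ω_p−ω_arm = -3441/3640
ω_p = 37/130 − 3441/3640 = -37/56
exact speed ratio = -37/56

-37/56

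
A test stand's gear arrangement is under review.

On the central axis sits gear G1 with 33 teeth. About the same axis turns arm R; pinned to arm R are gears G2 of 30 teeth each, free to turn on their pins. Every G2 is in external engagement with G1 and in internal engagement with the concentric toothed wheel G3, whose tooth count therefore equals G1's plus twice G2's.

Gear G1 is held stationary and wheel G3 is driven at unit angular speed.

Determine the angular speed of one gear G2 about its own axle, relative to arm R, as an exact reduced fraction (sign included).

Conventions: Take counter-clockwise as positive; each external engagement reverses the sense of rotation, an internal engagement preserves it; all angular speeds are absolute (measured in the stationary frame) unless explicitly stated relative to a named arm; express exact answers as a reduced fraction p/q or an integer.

planetary set (33T centre, 30T on arm, 93T internal) — Willis relation
ring teeth: 33 + 2·30 = 93
33(ω_sun−ω_arm) = −93(ω_ring−ω_arm),  ω_sun = 0, ω_ring = 1
33(0−ω_arm) = −93(1−ω_arm)  ⇒  126·ω_arm = 93  ⇒  ω_arm = 31/42
sun–planet mesh: 33·(0−31/42) = −30·(ω_p−ω_arm)  ⇒  ω_p−ω_arm = 341/420
exact speed ratio = 341/420

341/420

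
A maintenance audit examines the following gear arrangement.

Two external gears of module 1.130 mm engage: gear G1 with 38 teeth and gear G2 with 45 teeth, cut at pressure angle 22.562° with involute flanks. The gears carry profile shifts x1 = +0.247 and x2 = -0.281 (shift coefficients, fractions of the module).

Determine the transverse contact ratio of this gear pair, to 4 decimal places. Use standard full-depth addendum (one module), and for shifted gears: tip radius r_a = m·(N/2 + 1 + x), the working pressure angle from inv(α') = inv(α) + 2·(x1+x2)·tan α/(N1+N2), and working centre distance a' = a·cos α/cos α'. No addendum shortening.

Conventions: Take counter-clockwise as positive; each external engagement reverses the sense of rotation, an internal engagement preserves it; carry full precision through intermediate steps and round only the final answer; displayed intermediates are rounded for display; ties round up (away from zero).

class = single-mesh tooth geometry [involute pair 38T × 45T, m = 1.130]
base radii: r_b1 = 19.826791, r_b2 = 23.479095
tip radii: r_a1 = 22.879110, r_a2 = 26.237470
inv(α') = inv(22.562°) + 2·(+0.247-0.281)·tan α/(38+45) = 0.02136031  ⇒  α' = 22.44839°
a' = a·cos α / cos α' = 46.8950·cos 22.562°/cos 22.44839° = 46.856488
action lengths: √(r_a1²−r_b1²) = 11.417181, √(r_a2²−r_b2²) = 11.710548
base pitch p_b = π·m·cos α = 3.278300
CR = (11.417181 + 11.710548 − 46.856488·sin 22.44839°)/3.278300 = 1.597026
contact ratio ≈ 1.5970

1.5970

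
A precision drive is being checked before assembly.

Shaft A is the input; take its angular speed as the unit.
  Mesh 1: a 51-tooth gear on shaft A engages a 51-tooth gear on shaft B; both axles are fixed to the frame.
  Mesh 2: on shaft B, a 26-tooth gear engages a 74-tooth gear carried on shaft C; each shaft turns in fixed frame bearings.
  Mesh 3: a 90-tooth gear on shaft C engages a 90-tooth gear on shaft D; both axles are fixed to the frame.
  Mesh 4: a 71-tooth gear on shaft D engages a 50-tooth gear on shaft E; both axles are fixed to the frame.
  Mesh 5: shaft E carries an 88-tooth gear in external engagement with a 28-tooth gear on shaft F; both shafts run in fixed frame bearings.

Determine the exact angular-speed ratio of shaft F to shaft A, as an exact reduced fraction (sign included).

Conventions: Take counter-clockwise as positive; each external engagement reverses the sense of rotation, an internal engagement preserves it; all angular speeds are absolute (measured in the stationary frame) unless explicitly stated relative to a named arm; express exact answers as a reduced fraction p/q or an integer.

-10153/6475

class = fixed-axis compound train [5 meshes; 5 ratios multiply, 5 sense flips]
mesh 1 [51T→51T]: running ratio 1, sense −
mesh 2 [26T→74T]: running ratio 13/37, sense +
mesh 3 [90T→90T]: running ratio 13/37, sense −
mesh 4 [71T→50T]: running ratio 923/1850, sense +
mesh 5 [88T→28T]: running ratio 10153/6475, sense −
ω_out/ω_in = -10153/6475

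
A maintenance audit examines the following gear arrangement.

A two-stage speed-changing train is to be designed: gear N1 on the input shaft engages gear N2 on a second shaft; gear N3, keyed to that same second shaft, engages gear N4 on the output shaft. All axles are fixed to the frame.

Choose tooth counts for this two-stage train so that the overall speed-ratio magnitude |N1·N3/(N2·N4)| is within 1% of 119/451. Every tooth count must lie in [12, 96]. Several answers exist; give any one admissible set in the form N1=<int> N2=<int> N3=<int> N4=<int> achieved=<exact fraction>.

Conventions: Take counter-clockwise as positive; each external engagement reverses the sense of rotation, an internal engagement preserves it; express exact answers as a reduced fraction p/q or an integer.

N1=14 N2=22 N3=17 N4=41 achieved=119/451

2-stage fixed-axis compound train for ratio 119/451
target = 119/451 in lowest terms: an exact hit needs N1·N3 = k·119 and N2·N4 = k·451 for one integer k, every count in [12, 96]; additionally prefer no 1:1 stage (N1 ≠ N2, N3 ≠ N4)
k = 1: no 1:1-free in-range split of k·119 and k·451 into factor pairs; take k = 2
k = 2: N1·N3 = 238 = 14·17, N2·N4 = 902 = 22·41
achieved = 14·17/(22·41) = 119/451; |achieved − target| = 0 ≤ 119/45100 ✓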